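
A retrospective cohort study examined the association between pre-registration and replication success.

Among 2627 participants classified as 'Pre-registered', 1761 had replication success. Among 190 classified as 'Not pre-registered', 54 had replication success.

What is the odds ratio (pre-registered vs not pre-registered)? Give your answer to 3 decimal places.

5.121

From the description: a = 1761, b = 866, c = 54, d = 136.
OR = (a·d)/(b·c) = (1761 × 136) / (866 × 54) = 239496 / 46764 = 5.12138
The odds of replication success are about 5.12 times as high in the pre-registered group.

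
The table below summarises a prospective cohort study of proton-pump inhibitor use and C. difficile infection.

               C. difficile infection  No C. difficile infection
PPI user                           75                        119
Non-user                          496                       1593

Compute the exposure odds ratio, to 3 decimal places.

Cells: a = 75, b = 119, c = 496, d = 1593.
OR = (a·d)/(b·c) = (75 × 1593) / (119 × 496) = 119475 / 59024 = 2.02418
The odds of C. difficile infection are about 2.02 times as high in the ppi user group.

2.024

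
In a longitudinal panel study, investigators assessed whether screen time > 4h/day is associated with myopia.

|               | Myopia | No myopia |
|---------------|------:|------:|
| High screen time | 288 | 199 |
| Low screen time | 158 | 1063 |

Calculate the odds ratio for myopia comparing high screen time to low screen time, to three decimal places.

Cells: a = 288, b = 199, c = 158, d = 1063.
OR = (a·d)/(b·c) = (288 × 1063) / (199 × 158) = 306144 / 31442 = 9.73679
The odds of myopia are about 9.74 times as high in the high screen time group.

9.737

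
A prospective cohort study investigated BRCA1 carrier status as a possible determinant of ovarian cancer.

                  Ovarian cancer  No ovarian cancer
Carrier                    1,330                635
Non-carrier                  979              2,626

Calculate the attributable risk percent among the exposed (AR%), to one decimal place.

Cells: a = 1330, b = 635, c = 979, d = 2626.
Risk in exposed = 1330/1965 = 0.67684; risk in unexposed = 979/3605 = 0.27157.
RR = 0.67684/0.27157 = 2.49237
AR% = (RR − 1)/RR × 100 = (2.49237 − 1)/2.49237 × 100 = 59.8775%

59.9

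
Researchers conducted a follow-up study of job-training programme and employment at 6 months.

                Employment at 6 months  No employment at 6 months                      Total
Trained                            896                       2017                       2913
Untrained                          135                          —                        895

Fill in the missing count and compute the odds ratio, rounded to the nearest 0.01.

The missing cell is in the unexposed row: 895 − 135 = 760.
So a = 896, b = 2017, c = 135, d = 760.
OR = (a·d)/(b·c) = (896 × 760) / (2017 × 135) = 680960 / 272295 = 2.50082

2.50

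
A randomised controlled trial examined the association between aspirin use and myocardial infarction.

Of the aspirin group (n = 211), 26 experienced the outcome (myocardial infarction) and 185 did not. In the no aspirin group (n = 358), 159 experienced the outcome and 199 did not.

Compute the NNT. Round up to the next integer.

Risk in treated group = 26/211 = 0.12322; risk in control = 159/358 = 0.44413.
Absolute risk reduction = 0.44413 − 0.12322 = 0.32091
NNT = 1 / ARR = 1 / 0.32091 = 3.116 → round up → 4

4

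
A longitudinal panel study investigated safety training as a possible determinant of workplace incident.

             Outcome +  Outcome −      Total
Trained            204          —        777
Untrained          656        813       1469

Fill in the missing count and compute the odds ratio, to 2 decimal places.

The missing cell is in the exposed row: 777 − 204 = 573.
So a = 204, b = 573, c = 656, d = 813.
OR = (a·d)/(b·c) = (204 × 813) / (573 × 656) = 165852 / 375888 = 0.44123

0.44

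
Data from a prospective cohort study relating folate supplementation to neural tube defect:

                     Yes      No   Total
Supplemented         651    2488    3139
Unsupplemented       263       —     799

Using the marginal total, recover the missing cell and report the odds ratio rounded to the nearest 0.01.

0.53

The missing cell is in the unexposed row: 799 − 263 = 536.
So a = 651, b = 2488, c = 263, d = 536.
OR = (a·d)/(b·c) = (651 × 536) / (2488 × 263) = 348936 / 654344 = 0.53326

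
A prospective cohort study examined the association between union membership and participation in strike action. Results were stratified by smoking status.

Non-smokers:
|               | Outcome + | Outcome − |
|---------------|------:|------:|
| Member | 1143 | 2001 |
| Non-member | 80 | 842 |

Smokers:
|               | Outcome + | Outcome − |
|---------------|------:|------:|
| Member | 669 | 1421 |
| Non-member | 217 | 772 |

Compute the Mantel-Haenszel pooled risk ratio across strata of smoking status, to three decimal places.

RR_MH = Σ(aᵢ·n₀ᵢ/nᵢ) / Σ(cᵢ·n₁ᵢ/nᵢ), with n₁ᵢ = aᵢ+bᵢ (exposed), n₀ᵢ = cᵢ+dᵢ (unexposed), nᵢ = n₁ᵢ+n₀ᵢ.
Stratum 1 (Non-smokers): n₁ = 3144, n₀ = 922, n = 4066; a·n₀/n = 1143·922/4066 = 259.1849; c·n₁/n = 80·3144/4066 = 61.8593
Stratum 2 (Smokers): n₁ = 2090, n₀ = 989, n = 3079; a·n₀/n = 669·989/3079 = 214.8883; c·n₁/n = 217·2090/3079 = 147.2978
RR_MH = (259.1849 + 214.8883) / (61.8593 + 147.2978) = 474.0732 / 209.1571 = 2.26659

2.267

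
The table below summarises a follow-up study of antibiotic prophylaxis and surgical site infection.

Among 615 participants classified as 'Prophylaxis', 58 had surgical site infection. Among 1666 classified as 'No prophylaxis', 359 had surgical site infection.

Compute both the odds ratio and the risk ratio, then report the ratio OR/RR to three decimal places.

0.866

From the description: a = 58, b = 557, c = 359, d = 1307.
OR = (58·1307)/(557·359) = 75806/199963 = 0.37910
Risk in exposed = 58/615 = 0.09431; risk in unexposed = 359/1666 = 0.21549; RR = 0.43766
OR/RR = 0.37910 / 0.43766 = 0.86620
The outcome is not rare, so the OR lies further from 1 than the RR.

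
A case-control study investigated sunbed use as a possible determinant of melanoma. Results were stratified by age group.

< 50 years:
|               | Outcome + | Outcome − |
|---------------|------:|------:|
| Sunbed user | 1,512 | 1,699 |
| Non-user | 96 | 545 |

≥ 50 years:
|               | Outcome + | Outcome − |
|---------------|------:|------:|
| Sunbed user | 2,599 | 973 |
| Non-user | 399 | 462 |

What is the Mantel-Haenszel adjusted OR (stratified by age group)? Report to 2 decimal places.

OR_MH = Σ(aᵢdᵢ/nᵢ) / Σ(bᵢcᵢ/nᵢ), where nᵢ is the stratum total.
Stratum 1 (< 50 years): n = 3852; a·d/n = 1512·545/3852 = 213.9252; b·c/n = 1699·96/3852 = 42.3427
Stratum 2 (≥ 50 years): n = 4433; a·d/n = 2599·462/4433 = 270.8635; b·c/n = 973·399/4433 = 87.5766
OR_MH = (213.9252 + 270.8635) / (42.3427 + 87.5766) = 484.7888 / 129.9193 = 3.73146

3.73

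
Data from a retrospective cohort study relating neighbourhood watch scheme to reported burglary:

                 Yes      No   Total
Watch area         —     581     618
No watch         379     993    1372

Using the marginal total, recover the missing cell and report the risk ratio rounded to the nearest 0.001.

The missing cell is in the exposed row: 618 − 581 = 37.
So a = 37, b = 581, c = 379, d = 993.
RR = [a/(a+b)] / [c/(c+d)] = (37/618) / (379/1372) = 0.05987/0.27624 = 0.21673

0.217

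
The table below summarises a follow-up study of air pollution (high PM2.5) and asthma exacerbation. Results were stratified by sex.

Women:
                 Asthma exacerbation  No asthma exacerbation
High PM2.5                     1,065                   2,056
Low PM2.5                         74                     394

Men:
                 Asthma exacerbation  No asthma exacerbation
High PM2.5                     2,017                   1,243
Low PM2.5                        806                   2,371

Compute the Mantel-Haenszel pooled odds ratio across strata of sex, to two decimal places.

4.34

OR_MH = Σ(aᵢdᵢ/nᵢ) / Σ(bᵢcᵢ/nᵢ), where nᵢ is the stratum total.
Stratum 1 (Women): n = 3589; a·d/n = 1065·394/3589 = 116.9156; b·c/n = 2056·74/3589 = 42.3918
Stratum 2 (Men): n = 6437; a·d/n = 2017·2371/6437 = 742.9403; b·c/n = 1243·806/6437 = 155.6405
OR_MH = (116.9156 + 742.9403) / (42.3918 + 155.6405) = 859.8559 / 198.0323 = 4.34200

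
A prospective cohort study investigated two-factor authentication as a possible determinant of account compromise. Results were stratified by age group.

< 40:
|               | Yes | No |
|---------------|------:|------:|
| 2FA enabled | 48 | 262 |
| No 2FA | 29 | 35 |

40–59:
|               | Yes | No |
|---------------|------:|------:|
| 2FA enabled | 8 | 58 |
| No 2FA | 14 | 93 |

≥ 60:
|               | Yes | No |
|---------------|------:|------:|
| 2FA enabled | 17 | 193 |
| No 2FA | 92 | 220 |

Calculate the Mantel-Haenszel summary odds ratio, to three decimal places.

0.270

OR_MH = Σ(aᵢdᵢ/nᵢ) / Σ(bᵢcᵢ/nᵢ), where nᵢ is the stratum total.
Stratum 1 (< 40): n = 374; a·d/n = 48·35/374 = 4.4920; b·c/n = 262·29/374 = 20.3155
Stratum 2 (40–59): n = 173; a·d/n = 8·93/173 = 4.3006; b·c/n = 58·14/173 = 4.6936
Stratum 3 (≥ 60): n = 522; a·d/n = 17·220/522 = 7.1648; b·c/n = 193·92/522 = 34.0153
OR_MH = (4.4920 + 4.3006 + 7.1648) / (20.3155 + 4.6936 + 34.0153) = 15.9573 / 59.0245 = 0.27035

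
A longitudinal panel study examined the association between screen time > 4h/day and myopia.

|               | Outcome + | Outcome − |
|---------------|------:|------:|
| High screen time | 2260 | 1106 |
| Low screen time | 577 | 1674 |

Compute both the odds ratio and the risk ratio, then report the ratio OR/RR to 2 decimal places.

2.26

Cells: a = 2260, b = 1106, c = 577, d = 1674.
OR = (2260·1674)/(1106·577) = 3783240/638162 = 5.92834
Risk in exposed = 2260/3366 = 0.67142; risk in unexposed = 577/2251 = 0.25633; RR = 2.61935
OR/RR = 5.92834 / 2.61935 = 2.26328
The outcome is not rare, so the OR lies further from 1 than the RR.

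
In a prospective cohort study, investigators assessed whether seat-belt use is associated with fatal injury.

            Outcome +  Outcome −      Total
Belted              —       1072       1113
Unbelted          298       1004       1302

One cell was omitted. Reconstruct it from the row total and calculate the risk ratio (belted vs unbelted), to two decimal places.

0.16

The missing cell is in the exposed row: 1113 − 1072 = 41.
So a = 41, b = 1072, c = 298, d = 1004.
RR = [a/(a+b)] / [c/(c+d)] = (41/1113) / (298/1302) = 0.03684/0.22888 = 0.16095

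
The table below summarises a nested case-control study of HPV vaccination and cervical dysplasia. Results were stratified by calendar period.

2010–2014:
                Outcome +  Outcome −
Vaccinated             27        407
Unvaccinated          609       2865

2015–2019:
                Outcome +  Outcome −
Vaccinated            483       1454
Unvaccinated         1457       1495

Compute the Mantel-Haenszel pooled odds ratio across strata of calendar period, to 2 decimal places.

OR_MH = Σ(aᵢdᵢ/nᵢ) / Σ(bᵢcᵢ/nᵢ), where nᵢ is the stratum total.
Stratum 1 (2010–2014): n = 3908; a·d/n = 27·2865/3908 = 19.7940; b·c/n = 407·609/3908 = 63.4245
Stratum 2 (2015–2019): n = 4889; a·d/n = 483·1495/4889 = 147.6958; b·c/n = 1454·1457/4889 = 433.3152
OR_MH = (19.7940 + 147.6958) / (63.4245 + 433.3152) = 167.4899 / 496.7397 = 0.33718

0.34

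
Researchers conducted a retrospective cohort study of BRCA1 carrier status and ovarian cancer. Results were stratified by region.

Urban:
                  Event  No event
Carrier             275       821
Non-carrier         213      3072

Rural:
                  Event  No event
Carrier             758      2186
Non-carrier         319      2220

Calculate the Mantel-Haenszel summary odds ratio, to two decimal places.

OR_MH = Σ(aᵢdᵢ/nᵢ) / Σ(bᵢcᵢ/nᵢ), where nᵢ is the stratum total.
Stratum 1 (Urban): n = 4381; a·d/n = 275·3072/4381 = 192.8327; b·c/n = 821·213/4381 = 39.9162
Stratum 2 (Rural): n = 5483; a·d/n = 758·2220/5483 = 306.9050; b·c/n = 2186·319/5483 = 127.1811
OR_MH = (192.8327 + 306.9050) / (39.9162 + 127.1811) = 499.7377 / 167.0973 = 2.99070

2.99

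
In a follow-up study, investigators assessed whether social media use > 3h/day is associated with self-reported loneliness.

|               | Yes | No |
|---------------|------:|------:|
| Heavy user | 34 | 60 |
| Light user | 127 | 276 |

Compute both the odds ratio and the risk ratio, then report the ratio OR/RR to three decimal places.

Cells: a = 34, b = 60, c = 127, d = 276.
OR = (34·276)/(60·127) = 9384/7620 = 1.23150
Risk in exposed = 34/94 = 0.36170; risk in unexposed = 127/403 = 0.31514; RR = 1.14776
OR/RR = 1.23150 / 1.14776 = 1.07295
The outcome is not rare, so the OR lies further from 1 than the RR.

1.073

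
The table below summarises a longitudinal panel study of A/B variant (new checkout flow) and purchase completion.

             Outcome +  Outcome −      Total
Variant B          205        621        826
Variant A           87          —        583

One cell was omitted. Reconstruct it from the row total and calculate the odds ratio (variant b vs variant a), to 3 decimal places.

1.882

The missing cell is in the unexposed row: 583 − 87 = 496.
So a = 205, b = 621, c = 87, d = 496.
OR = (a·d)/(b·c) = (205 × 496) / (621 × 87) = 101680 / 54027 = 1.88202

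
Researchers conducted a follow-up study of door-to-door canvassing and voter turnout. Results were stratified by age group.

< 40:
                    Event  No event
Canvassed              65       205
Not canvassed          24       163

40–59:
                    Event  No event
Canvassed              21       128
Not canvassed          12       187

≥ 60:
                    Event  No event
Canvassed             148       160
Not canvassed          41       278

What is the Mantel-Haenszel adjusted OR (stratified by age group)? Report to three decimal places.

OR_MH = Σ(aᵢdᵢ/nᵢ) / Σ(bᵢcᵢ/nᵢ), where nᵢ is the stratum total.
Stratum 1 (< 40): n = 457; a·d/n = 65·163/457 = 23.1838; b·c/n = 205·24/457 = 10.7659
Stratum 2 (40–59): n = 348; a·d/n = 21·187/348 = 11.2845; b·c/n = 128·12/348 = 4.4138
Stratum 3 (≥ 60): n = 627; a·d/n = 148·278/627 = 65.6204; b·c/n = 160·41/627 = 10.4625
OR_MH = (23.1838 + 11.2845 + 65.6204) / (10.7659 + 4.4138 + 10.4625) = 100.0887 / 25.6422 = 3.90328

3.903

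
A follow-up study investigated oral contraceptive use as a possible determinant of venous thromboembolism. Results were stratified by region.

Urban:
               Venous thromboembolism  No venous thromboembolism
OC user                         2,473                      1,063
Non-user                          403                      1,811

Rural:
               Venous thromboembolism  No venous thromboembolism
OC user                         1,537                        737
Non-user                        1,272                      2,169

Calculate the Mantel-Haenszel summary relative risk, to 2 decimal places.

RR_MH = Σ(aᵢ·n₀ᵢ/nᵢ) / Σ(cᵢ·n₁ᵢ/nᵢ), with n₁ᵢ = aᵢ+bᵢ (exposed), n₀ᵢ = cᵢ+dᵢ (unexposed), nᵢ = n₁ᵢ+n₀ᵢ.
Stratum 1 (Urban): n₁ = 3536, n₀ = 2214, n = 5750; a·n₀/n = 2473·2214/5750 = 952.2125; c·n₁/n = 403·3536/5750 = 247.8275
Stratum 2 (Rural): n₁ = 2274, n₀ = 3441, n = 5715; a·n₀/n = 1537·3441/5715 = 925.4273; c·n₁/n = 1272·2274/5715 = 506.1291
RR_MH = (952.2125 + 925.4273) / (247.8275 + 506.1291) = 1877.6398 / 753.9566 = 2.49038

2.49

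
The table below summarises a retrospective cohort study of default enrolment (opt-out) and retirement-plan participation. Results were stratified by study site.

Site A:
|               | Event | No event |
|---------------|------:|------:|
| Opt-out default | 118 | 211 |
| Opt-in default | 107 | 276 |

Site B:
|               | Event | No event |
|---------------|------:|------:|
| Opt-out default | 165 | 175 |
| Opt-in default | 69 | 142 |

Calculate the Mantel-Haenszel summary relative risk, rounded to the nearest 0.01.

RR_MH = Σ(aᵢ·n₀ᵢ/nᵢ) / Σ(cᵢ·n₁ᵢ/nᵢ), with n₁ᵢ = aᵢ+bᵢ (exposed), n₀ᵢ = cᵢ+dᵢ (unexposed), nᵢ = n₁ᵢ+n₀ᵢ.
Stratum 1 (Site A): n₁ = 329, n₀ = 383, n = 712; a·n₀/n = 118·383/712 = 63.4747; c·n₁/n = 107·329/712 = 49.4424
Stratum 2 (Site B): n₁ = 340, n₀ = 211, n = 551; a·n₀/n = 165·211/551 = 63.1851; c·n₁/n = 69·340/551 = 42.5771
RR_MH = (63.4747 + 63.1851) / (49.4424 + 42.5771) = 126.6598 / 92.0195 = 1.37644

1.38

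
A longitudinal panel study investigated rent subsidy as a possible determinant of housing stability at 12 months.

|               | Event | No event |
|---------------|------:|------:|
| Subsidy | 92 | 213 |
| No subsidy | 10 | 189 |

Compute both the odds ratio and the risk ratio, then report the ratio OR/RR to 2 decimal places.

Cells: a = 92, b = 213, c = 10, d = 189.
OR = (92·189)/(213·10) = 17388/2130 = 8.16338
Risk in exposed = 92/305 = 0.30164; risk in unexposed = 10/199 = 0.05025; RR = 6.00262
OR/RR = 8.16338 / 6.00262 = 1.35997
The outcome is not rare, so the OR lies further from 1 than the RR.

1.36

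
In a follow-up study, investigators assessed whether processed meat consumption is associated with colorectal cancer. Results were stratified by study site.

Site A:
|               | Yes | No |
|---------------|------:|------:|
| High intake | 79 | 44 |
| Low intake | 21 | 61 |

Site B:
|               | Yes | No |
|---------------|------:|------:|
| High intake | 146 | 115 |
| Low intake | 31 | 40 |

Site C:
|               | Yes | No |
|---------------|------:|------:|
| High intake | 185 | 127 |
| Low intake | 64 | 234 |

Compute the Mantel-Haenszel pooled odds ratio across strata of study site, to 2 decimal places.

3.92

OR_MH = Σ(aᵢdᵢ/nᵢ) / Σ(bᵢcᵢ/nᵢ), where nᵢ is the stratum total.
Stratum 1 (Site A): n = 205; a·d/n = 79·61/205 = 23.5073; b·c/n = 44·21/205 = 4.5073
Stratum 2 (Site B): n = 332; a·d/n = 146·40/332 = 17.5904; b·c/n = 115·31/332 = 10.7380
Stratum 3 (Site C): n = 610; a·d/n = 185·234/610 = 70.9672; b·c/n = 127·64/610 = 13.3246
OR_MH = (23.5073 + 17.5904 + 70.9672) / (4.5073 + 10.7380 + 13.3246) = 112.0649 / 28.5699 = 3.92249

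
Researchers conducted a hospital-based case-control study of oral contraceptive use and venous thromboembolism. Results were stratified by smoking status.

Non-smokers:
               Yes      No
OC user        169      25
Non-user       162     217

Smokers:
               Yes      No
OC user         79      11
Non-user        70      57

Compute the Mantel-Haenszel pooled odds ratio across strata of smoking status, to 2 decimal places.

OR_MH = Σ(aᵢdᵢ/nᵢ) / Σ(bᵢcᵢ/nᵢ), where nᵢ is the stratum total.
Stratum 1 (Non-smokers): n = 573; a·d/n = 169·217/573 = 64.0017; b·c/n = 25·162/573 = 7.0681
Stratum 2 (Smokers): n = 217; a·d/n = 79·57/217 = 20.7512; b·c/n = 11·70/217 = 3.5484
OR_MH = (64.0017 + 20.7512) / (7.0681 + 3.5484) = 84.7529 / 10.6164 = 7.98317

7.98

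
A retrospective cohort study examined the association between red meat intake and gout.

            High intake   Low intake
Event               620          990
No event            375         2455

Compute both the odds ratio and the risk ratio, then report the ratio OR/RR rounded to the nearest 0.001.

1.891

Reading the table with exposure as columns: a = 620 (High intake, case), b = 375 (High intake, non-case), c = 990 (Low intake, case), d = 2455.
OR = (620·2455)/(375·990) = 1522100/371250 = 4.09993
Risk in exposed = 620/995 = 0.62312; risk in unexposed = 990/3445 = 0.28737; RR = 2.16832
OR/RR = 4.09993 / 2.16832 = 1.89084
The outcome is not rare, so the OR lies further from 1 than the RR.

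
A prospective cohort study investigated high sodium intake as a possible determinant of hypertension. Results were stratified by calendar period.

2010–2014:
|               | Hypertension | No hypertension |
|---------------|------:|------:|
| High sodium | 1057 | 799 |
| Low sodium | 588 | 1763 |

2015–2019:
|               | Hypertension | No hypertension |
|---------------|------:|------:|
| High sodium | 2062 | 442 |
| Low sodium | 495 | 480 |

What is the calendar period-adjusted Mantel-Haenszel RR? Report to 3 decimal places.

RR_MH = Σ(aᵢ·n₀ᵢ/nᵢ) / Σ(cᵢ·n₁ᵢ/nᵢ), with n₁ᵢ = aᵢ+bᵢ (exposed), n₀ᵢ = cᵢ+dᵢ (unexposed), nᵢ = n₁ᵢ+n₀ᵢ.
Stratum 1 (2010–2014): n₁ = 1856, n₀ = 2351, n = 4207; a·n₀/n = 1057·2351/4207 = 590.6839; c·n₁/n = 588·1856/4207 = 259.4077
Stratum 2 (2015–2019): n₁ = 2504, n₀ = 975, n = 3479; a·n₀/n = 2062·975/3479 = 577.8816; c·n₁/n = 495·2504/3479 = 356.2748
RR_MH = (590.6839 + 577.8816) / (259.4077 + 356.2748) = 1168.5654 / 615.6824 = 1.89800

1.898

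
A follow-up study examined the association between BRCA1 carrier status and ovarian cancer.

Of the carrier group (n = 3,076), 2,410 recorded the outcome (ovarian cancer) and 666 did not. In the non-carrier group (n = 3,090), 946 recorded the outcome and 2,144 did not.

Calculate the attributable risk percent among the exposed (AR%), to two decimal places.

60.92

From the description: a = 2410, b = 666, c = 946, d = 2144.
Risk in exposed = 2410/3076 = 0.78349; risk in unexposed = 946/3090 = 0.30615.
RR = 0.78349/0.30615 = 2.55916
AR% = (RR − 1)/RR × 100 = (2.55916 − 1)/2.55916 × 100 = 60.9247%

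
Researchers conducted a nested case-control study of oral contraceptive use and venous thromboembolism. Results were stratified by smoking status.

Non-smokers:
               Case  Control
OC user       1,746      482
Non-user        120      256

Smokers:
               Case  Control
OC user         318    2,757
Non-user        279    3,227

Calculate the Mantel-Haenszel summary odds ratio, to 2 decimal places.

2.36

OR_MH = Σ(aᵢdᵢ/nᵢ) / Σ(bᵢcᵢ/nᵢ), where nᵢ is the stratum total.
Stratum 1 (Non-smokers): n = 2604; a·d/n = 1746·256/2604 = 171.6498; b·c/n = 482·120/2604 = 22.2120
Stratum 2 (Smokers): n = 6581; a·d/n = 318·3227/6581 = 155.9316; b·c/n = 2757·279/6581 = 116.8824
OR_MH = (171.6498 + 155.9316) / (22.2120 + 116.8824) = 327.5814 / 139.0944 = 2.35510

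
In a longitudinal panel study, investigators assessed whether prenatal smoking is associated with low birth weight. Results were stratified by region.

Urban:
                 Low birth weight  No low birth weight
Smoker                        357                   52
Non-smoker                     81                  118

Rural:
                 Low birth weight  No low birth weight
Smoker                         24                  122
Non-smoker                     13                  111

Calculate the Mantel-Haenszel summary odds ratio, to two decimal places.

OR_MH = Σ(aᵢdᵢ/nᵢ) / Σ(bᵢcᵢ/nᵢ), where nᵢ is the stratum total.
Stratum 1 (Urban): n = 608; a·d/n = 357·118/608 = 69.2862; b·c/n = 52·81/608 = 6.9276
Stratum 2 (Rural): n = 270; a·d/n = 24·111/270 = 9.8667; b·c/n = 122·13/270 = 5.8741
OR_MH = (69.2862 + 9.8667) / (6.9276 + 5.8741) = 79.1529 / 12.8017 = 6.18299

6.18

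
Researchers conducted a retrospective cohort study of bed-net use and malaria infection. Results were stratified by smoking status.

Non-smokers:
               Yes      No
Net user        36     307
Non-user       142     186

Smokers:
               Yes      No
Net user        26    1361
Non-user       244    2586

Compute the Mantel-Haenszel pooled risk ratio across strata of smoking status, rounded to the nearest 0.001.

0.229

RR_MH = Σ(aᵢ·n₀ᵢ/nᵢ) / Σ(cᵢ·n₁ᵢ/nᵢ), with n₁ᵢ = aᵢ+bᵢ (exposed), n₀ᵢ = cᵢ+dᵢ (unexposed), nᵢ = n₁ᵢ+n₀ᵢ.
Stratum 1 (Non-smokers): n₁ = 343, n₀ = 328, n = 671; a·n₀/n = 36·328/671 = 17.5976; c·n₁/n = 142·343/671 = 72.5872
Stratum 2 (Smokers): n₁ = 1387, n₀ = 2830, n = 4217; a·n₀/n = 26·2830/4217 = 17.4484; c·n₁/n = 244·1387/4217 = 80.2533
RR_MH = (17.5976 + 17.4484) / (72.5872 + 80.2533) = 35.0460 / 152.8404 = 0.22930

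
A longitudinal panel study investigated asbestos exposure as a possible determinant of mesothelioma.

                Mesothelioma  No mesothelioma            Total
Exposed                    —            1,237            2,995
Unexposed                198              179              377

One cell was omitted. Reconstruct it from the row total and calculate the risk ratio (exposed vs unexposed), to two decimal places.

The missing cell is in the exposed row: 2995 − 1237 = 1758.
So a = 1758, b = 1237, c = 198, d = 179.
RR = [a/(a+b)] / [c/(c+d)] = (1758/2995) / (198/377) = 0.58698/0.52520 = 1.11763

1.12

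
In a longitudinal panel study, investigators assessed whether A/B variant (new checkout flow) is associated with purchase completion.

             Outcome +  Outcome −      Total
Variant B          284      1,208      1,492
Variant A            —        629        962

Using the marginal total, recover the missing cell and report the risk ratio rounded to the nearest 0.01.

0.55

The missing cell is in the unexposed row: 962 − 629 = 333.
So a = 284, b = 1208, c = 333, d = 629.
RR = [a/(a+b)] / [c/(c+d)] = (284/1492) / (333/962) = 0.19035/0.34615 = 0.54990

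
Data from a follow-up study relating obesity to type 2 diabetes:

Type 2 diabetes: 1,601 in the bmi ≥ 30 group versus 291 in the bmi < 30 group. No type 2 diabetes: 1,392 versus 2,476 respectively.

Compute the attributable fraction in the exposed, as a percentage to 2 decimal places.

80.34

From the description: a = 1601, b = 1392, c = 291, d = 2476.
Risk in exposed = 1601/2993 = 0.53491; risk in unexposed = 291/2767 = 0.10517.
RR = 0.53491/0.10517 = 5.08629
AR% = (RR − 1)/RR × 100 = (5.08629 − 1)/5.08629 × 100 = 80.3393%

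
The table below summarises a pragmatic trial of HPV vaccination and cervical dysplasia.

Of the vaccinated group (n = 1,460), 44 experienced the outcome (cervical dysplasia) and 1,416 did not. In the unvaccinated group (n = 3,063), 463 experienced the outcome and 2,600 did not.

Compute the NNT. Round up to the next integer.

9

Risk in treated group = 44/1460 = 0.03014; risk in control = 463/3063 = 0.15116.
Absolute risk reduction = 0.15116 − 0.03014 = 0.12102
NNT = 1 / ARR = 1 / 0.12102 = 8.263 → round up → 9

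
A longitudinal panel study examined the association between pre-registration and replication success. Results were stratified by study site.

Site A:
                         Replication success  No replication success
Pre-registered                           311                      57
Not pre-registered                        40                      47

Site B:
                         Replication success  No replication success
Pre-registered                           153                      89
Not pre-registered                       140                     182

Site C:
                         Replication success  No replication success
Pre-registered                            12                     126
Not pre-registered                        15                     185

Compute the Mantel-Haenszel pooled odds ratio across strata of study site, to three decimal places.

2.694

OR_MH = Σ(aᵢdᵢ/nᵢ) / Σ(bᵢcᵢ/nᵢ), where nᵢ is the stratum total.
Stratum 1 (Site A): n = 455; a·d/n = 311·47/455 = 32.1253; b·c/n = 57·40/455 = 5.0110
Stratum 2 (Site B): n = 564; a·d/n = 153·182/564 = 49.3723; b·c/n = 89·140/564 = 22.0922
Stratum 3 (Site C): n = 338; a·d/n = 12·185/338 = 6.5680; b·c/n = 126·15/338 = 5.5917
OR_MH = (32.1253 + 49.3723 + 6.5680) / (5.0110 + 22.0922 + 5.5917) = 88.0657 / 32.6949 = 2.69356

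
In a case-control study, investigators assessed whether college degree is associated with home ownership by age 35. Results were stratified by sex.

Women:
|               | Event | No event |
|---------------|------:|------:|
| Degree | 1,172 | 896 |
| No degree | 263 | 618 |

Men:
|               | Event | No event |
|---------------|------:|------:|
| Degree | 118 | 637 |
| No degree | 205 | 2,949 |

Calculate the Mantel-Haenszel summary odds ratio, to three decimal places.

OR_MH = Σ(aᵢdᵢ/nᵢ) / Σ(bᵢcᵢ/nᵢ), where nᵢ is the stratum total.
Stratum 1 (Women): n = 2949; a·d/n = 1172·618/2949 = 245.6073; b·c/n = 896·263/2949 = 79.9078
Stratum 2 (Men): n = 3909; a·d/n = 118·2949/3909 = 89.0207; b·c/n = 637·205/3909 = 33.4062
OR_MH = (245.6073 + 89.0207) / (79.9078 + 33.4062) = 334.6280 / 113.3140 = 2.95310

2.953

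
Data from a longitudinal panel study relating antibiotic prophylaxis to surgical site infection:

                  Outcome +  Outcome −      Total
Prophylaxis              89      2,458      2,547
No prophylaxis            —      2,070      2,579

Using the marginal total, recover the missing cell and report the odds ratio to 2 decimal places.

0.15

The missing cell is in the unexposed row: 2579 − 2070 = 509.
So a = 89, b = 2458, c = 509, d = 2070.
OR = (a·d)/(b·c) = (89 × 2070) / (2458 × 509) = 184230 / 1251122 = 0.14725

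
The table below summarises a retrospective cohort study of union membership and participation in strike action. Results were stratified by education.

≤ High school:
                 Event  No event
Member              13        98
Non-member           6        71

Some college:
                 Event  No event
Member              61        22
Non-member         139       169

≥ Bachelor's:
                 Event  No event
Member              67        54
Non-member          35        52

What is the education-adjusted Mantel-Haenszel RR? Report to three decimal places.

RR_MH = Σ(aᵢ·n₀ᵢ/nᵢ) / Σ(cᵢ·n₁ᵢ/nᵢ), with n₁ᵢ = aᵢ+bᵢ (exposed), n₀ᵢ = cᵢ+dᵢ (unexposed), nᵢ = n₁ᵢ+n₀ᵢ.
Stratum 1 (≤ High school): n₁ = 111, n₀ = 77, n = 188; a·n₀/n = 13·77/188 = 5.3245; c·n₁/n = 6·111/188 = 3.5426
Stratum 2 (Some college): n₁ = 83, n₀ = 308, n = 391; a·n₀/n = 61·308/391 = 48.0512; c·n₁/n = 139·83/391 = 29.5064
Stratum 3 (≥ Bachelor's): n₁ = 121, n₀ = 87, n = 208; a·n₀/n = 67·87/208 = 28.0240; c·n₁/n = 35·121/208 = 20.3606
RR_MH = (5.3245 + 48.0512 + 28.0240) / (3.5426 + 29.5064 + 20.3606) = 81.3997 / 53.4095 = 1.52407

1.524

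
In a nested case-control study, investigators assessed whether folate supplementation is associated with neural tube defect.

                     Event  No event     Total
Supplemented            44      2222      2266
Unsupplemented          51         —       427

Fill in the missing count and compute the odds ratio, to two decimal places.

The missing cell is in the unexposed row: 427 − 51 = 376.
So a = 44, b = 2222, c = 51, d = 376.
OR = (a·d)/(b·c) = (44 × 376) / (2222 × 51) = 16544 / 113322 = 0.14599

0.15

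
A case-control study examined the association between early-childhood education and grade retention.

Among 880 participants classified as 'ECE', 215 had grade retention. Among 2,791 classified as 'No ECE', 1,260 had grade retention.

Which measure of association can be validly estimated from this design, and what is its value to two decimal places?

0.39

From the description: a = 215, b = 665, c = 1260, d = 1531.
This is a case-control study: participants were sampled on outcome status, so risks in the source population cannot be estimated directly — relative risk is not valid here. The odds ratio is the appropriate measure.
OR = (a·d)/(b·c) = (215 × 1531) / (665 × 1260) = 329165 / 837900 = 0.39285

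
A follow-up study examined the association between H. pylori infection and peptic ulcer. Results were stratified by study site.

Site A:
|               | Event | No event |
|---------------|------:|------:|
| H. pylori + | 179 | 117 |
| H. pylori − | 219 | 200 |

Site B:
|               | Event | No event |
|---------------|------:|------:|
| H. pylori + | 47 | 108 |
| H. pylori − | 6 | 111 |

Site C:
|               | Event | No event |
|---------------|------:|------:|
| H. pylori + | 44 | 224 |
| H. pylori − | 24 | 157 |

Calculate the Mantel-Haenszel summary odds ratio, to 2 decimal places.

OR_MH = Σ(aᵢdᵢ/nᵢ) / Σ(bᵢcᵢ/nᵢ), where nᵢ is the stratum total.
Stratum 1 (Site A): n = 715; a·d/n = 179·200/715 = 50.0699; b·c/n = 117·219/715 = 35.8364
Stratum 2 (Site B): n = 272; a·d/n = 47·111/272 = 19.1801; b·c/n = 108·6/272 = 2.3824
Stratum 3 (Site C): n = 449; a·d/n = 44·157/449 = 15.3853; b·c/n = 224·24/449 = 11.9733
OR_MH = (50.0699 + 19.1801 + 15.3853) / (35.8364 + 2.3824 + 11.9733) = 84.6354 / 50.1920 = 1.68623

1.69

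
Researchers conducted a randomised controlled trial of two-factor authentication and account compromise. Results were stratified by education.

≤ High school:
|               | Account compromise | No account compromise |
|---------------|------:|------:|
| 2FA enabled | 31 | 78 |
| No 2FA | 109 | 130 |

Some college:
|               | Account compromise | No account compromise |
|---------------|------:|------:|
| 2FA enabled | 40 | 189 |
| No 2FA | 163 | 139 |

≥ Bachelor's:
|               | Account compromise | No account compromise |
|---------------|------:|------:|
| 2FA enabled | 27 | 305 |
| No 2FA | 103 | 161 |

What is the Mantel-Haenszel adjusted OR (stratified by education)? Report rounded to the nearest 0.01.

0.22

OR_MH = Σ(aᵢdᵢ/nᵢ) / Σ(bᵢcᵢ/nᵢ), where nᵢ is the stratum total.
Stratum 1 (≤ High school): n = 348; a·d/n = 31·130/348 = 11.5805; b·c/n = 78·109/348 = 24.4310
Stratum 2 (Some college): n = 531; a·d/n = 40·139/531 = 10.4708; b·c/n = 189·163/531 = 58.0169
Stratum 3 (≥ Bachelor's): n = 596; a·d/n = 27·161/596 = 7.2936; b·c/n = 305·103/596 = 52.7097
OR_MH = (11.5805 + 10.4708 + 7.2936) / (24.4310 + 58.0169 + 52.7097) = 29.3449 / 135.1577 = 0.21712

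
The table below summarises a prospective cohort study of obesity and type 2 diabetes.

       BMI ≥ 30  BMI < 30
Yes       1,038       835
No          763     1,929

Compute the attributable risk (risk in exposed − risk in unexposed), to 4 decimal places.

Reading the table with exposure as columns: a = 1038 (BMI ≥ 30, case), b = 763 (BMI ≥ 30, non-case), c = 835 (BMI < 30, case), d = 1929.
Risk in exposed = 1038/1801 = 0.576346; risk in unexposed = 835/2764 = 0.302098.
Risk difference = 0.576346 − 0.302098 = 0.274248

0.2742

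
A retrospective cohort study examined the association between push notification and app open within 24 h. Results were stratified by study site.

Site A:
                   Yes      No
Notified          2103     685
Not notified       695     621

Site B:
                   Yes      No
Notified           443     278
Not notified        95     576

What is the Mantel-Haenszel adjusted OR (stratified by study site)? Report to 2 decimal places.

3.72

OR_MH = Σ(aᵢdᵢ/nᵢ) / Σ(bᵢcᵢ/nᵢ), where nᵢ is the stratum total.
Stratum 1 (Site A): n = 4104; a·d/n = 2103·621/4104 = 318.2171; b·c/n = 685·695/4104 = 116.0027
Stratum 2 (Site B): n = 1392; a·d/n = 443·576/1392 = 183.3103; b·c/n = 278·95/1392 = 18.9727
OR_MH = (318.2171 + 183.3103) / (116.0027 + 18.9727) = 501.5275 / 134.9754 = 3.71570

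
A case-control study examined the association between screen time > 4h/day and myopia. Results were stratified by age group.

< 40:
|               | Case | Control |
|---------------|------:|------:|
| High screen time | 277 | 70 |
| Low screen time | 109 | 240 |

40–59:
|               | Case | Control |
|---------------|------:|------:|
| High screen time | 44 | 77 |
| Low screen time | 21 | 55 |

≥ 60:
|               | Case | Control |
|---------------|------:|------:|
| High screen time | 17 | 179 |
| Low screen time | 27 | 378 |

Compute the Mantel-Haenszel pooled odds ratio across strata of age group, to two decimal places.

4.35

OR_MH = Σ(aᵢdᵢ/nᵢ) / Σ(bᵢcᵢ/nᵢ), where nᵢ is the stratum total.
Stratum 1 (< 40): n = 696; a·d/n = 277·240/696 = 95.5172; b·c/n = 70·109/696 = 10.9626
Stratum 2 (40–59): n = 197; a·d/n = 44·55/197 = 12.2843; b·c/n = 77·21/197 = 8.2081
Stratum 3 (≥ 60): n = 601; a·d/n = 17·378/601 = 10.6922; b·c/n = 179·27/601 = 8.0416
OR_MH = (95.5172 + 12.2843 + 10.6922) / (10.9626 + 8.2081 + 8.0416) = 118.4937 / 27.2124 = 4.35441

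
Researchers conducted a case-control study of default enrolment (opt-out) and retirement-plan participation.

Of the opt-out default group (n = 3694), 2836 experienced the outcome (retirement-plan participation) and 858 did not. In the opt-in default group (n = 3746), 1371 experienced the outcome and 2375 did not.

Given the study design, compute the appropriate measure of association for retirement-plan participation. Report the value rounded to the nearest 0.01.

From the description: a = 2836, b = 858, c = 1371, d = 2375.
This is a case-control study: participants were sampled on outcome status, so risks in the source population cannot be estimated directly — relative risk is not valid here. The odds ratio is the appropriate measure.
OR = (a·d)/(b·c) = (2836 × 2375) / (858 × 1371) = 6735500 / 1176318 = 5.72592

5.73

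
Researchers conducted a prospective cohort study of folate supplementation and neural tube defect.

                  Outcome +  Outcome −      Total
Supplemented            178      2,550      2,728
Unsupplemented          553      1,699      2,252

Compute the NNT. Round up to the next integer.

Risk in treated group = 178/2728 = 0.06525; risk in control = 553/2252 = 0.24556.
Absolute risk reduction = 0.24556 − 0.06525 = 0.18031
NNT = 1 / ARR = 1 / 0.18031 = 5.546 → round up → 6

6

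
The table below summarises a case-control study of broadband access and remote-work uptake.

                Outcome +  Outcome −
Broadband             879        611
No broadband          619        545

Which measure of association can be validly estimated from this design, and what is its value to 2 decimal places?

1.27

Cells: a = 879, b = 611, c = 619, d = 545.
This is a case-control study: participants were sampled on outcome status, so risks in the source population cannot be estimated directly — relative risk is not valid here. The odds ratio is the appropriate measure.
OR = (a·d)/(b·c) = (879 × 545) / (611 × 619) = 479055 / 378209 = 1.26664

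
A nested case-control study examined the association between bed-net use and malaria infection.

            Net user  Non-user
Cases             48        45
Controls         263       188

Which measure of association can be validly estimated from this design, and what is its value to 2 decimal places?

Reading the table with exposure as columns: a = 48 (Net user, case), b = 263 (Net user, non-case), c = 45 (Non-user, case), d = 188.
This is a nested case-control study: participants were sampled on outcome status, so risks in the source population cannot be estimated directly — relative risk is not valid here. The odds ratio is the appropriate measure.
OR = (a·d)/(b·c) = (48 × 188) / (263 × 45) = 9024 / 11835 = 0.76248

0.76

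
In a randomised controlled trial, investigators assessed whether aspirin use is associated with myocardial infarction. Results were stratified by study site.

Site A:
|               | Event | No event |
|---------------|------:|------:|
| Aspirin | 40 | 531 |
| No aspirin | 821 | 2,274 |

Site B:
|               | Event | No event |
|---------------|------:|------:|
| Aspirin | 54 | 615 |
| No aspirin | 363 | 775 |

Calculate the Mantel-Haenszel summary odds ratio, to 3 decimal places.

OR_MH = Σ(aᵢdᵢ/nᵢ) / Σ(bᵢcᵢ/nᵢ), where nᵢ is the stratum total.
Stratum 1 (Site A): n = 3666; a·d/n = 40·2274/3666 = 24.8118; b·c/n = 531·821/3666 = 118.9173
Stratum 2 (Site B): n = 1807; a·d/n = 54·775/1807 = 23.1599; b·c/n = 615·363/1807 = 123.5445
OR_MH = (24.8118 + 23.1599) / (118.9173 + 123.5445) = 47.9717 / 242.4619 = 0.19785

0.198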